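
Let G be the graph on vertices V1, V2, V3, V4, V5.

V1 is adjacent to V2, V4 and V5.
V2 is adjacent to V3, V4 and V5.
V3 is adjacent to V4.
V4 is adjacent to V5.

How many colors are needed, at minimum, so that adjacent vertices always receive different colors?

4

V1, V2, V4, V5 are mutually adjacent (a clique of size 4), so at least 4 colors are needed.
One proper 4-coloring: V1=yellow, V2=red, V3=green, V4=blue, V5=green. Each edge has distinct colors on its endpoints.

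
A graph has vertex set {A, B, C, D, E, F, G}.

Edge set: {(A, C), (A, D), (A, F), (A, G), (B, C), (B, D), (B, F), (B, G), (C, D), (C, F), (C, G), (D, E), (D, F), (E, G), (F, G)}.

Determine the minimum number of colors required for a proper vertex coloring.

A, C, D, F are mutually adjacent (a clique of size 4), so at least 4 colors are needed.
4 colors suffice: color 1 → {C, E}; color 2 → {D, G}; color 3 → {F}; color 4 → {A, B}. Each edge has distinct colors on its endpoints.

4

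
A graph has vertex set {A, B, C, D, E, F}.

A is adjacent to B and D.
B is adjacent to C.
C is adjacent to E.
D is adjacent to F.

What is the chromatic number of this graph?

A and D are adjacent, so at least 2 colors are needed.
A valid assignment using 2 colors: A=2, B=1, C=2, D=1, E=1, F=2. Every edge joins two different colors.

2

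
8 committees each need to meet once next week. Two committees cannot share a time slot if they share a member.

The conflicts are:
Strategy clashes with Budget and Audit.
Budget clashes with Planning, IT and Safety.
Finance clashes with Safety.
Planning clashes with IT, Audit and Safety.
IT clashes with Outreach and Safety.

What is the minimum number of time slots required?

4

Budget, Planning, IT, Safety are mutually in conflict, so at least 4 time slots are needed.
4 time slots suffice: time slot 1 → {Budget, Finance, Audit, Outreach}; time slot 2 → {Strategy, Safety}; time slot 3 → {IT}; time slot 4 → {Planning}. Every pair that conflicts lands in different time slots.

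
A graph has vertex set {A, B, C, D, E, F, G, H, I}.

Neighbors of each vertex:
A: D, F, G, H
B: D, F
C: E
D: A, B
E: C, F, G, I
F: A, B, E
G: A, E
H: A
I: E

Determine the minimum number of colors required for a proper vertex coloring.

A and G are adjacent, so at least 2 colors are needed.
A valid assignment using 2 colors: A=1, B=1, C=2, D=2, E=1, F=2, G=2, H=2, I=2. No two adjacent vertices share a color.

2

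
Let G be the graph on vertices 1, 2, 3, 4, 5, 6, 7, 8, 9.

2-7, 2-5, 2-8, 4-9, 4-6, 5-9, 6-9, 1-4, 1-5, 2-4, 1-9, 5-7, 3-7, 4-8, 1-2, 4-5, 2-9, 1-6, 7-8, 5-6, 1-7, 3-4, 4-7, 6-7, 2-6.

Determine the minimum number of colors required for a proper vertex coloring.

6

1, 2, 4, 5, 6, 9 form a clique, so at least 6 colors are needed.
6 colors suffice: color a → {4}; color b → {7, 9}; color c → {2, 3}; color d → {5, 8}; color e → {1}; color f → {6}. Every edge joins two different colors.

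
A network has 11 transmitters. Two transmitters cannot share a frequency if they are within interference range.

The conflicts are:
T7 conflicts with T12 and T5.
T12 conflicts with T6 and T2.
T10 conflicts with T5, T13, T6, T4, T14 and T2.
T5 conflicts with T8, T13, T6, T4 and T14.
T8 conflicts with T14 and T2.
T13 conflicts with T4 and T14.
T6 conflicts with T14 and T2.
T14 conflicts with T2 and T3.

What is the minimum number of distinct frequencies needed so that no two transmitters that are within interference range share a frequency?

T10, T5, T13, T14 all conflict with each other, so at least 4 frequencies are needed.
Using 4 frequencies: T7=3, T12=1, T10=3, T5=2, T8=3, T13=4, T6=4, T4=1, T14=1, T2=2, T3=2. Every pair that conflicts lands in different frequencies.

4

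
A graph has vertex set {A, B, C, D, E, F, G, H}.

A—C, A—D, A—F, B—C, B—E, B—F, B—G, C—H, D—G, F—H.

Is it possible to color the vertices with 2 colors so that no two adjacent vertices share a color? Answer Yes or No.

The cycle G-B-F-A-D-G has odd length 5, so it cannot be 2-colored; at least 3 colors are needed.
So 2 colors are not enough.

No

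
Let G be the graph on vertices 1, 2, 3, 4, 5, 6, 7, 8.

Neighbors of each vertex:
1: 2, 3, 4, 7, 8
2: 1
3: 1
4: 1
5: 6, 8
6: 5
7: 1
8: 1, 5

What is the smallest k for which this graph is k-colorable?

5 and 8 are adjacent, so at least 2 colors are needed.
One proper 2-coloring: 1=a, 2=b, 3=b, 4=b, 5=a, 6=b, 7=b, 8=b. No two adjacent vertices share a color.

2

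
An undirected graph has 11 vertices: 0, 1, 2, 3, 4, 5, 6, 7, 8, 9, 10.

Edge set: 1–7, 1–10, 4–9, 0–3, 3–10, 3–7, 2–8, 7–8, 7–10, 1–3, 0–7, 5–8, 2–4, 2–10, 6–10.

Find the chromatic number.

1, 3, 7, 10 are pairwise adjacent (a clique of size 4), so at least 4 colors are needed.
4 colors suffice: color red → {0, 4, 8, 10}; color blue → {2, 5, 6, 7, 9}; color green → {3}; color yellow → {1}. Every edge joins two different colors.

4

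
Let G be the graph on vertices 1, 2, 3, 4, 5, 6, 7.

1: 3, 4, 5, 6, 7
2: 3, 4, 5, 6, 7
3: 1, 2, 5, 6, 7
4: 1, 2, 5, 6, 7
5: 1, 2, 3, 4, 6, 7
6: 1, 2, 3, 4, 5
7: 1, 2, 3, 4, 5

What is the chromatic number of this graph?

4

1, 3, 5, 7 are pairwise adjacent (a clique of size 4), so at least 4 colors are needed.
4 colors suffice: color a → {5}; color b → {6, 7}; color c → {3, 4}; color d → {1, 2}. No two adjacent vertices share a color.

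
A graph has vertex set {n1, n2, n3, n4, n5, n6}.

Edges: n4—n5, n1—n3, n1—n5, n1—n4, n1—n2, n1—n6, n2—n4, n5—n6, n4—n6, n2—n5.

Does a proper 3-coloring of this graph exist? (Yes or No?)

No

n1, n4, n5, n6 are mutually adjacent (a clique of size 4), so at least 4 colors are needed.
So 3 colors are not enough.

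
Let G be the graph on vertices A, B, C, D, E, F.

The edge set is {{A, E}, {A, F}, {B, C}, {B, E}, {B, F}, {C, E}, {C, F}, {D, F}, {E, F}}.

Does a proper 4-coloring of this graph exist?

Yes

The chromatic number is 4. B, C, E, F are pairwise adjacent (a clique of size 4), so at least 4 colors are needed.
4 colors suffice: color 1 → {F}; color 2 → {D, E}; color 3 → {A, C}; color 4 → {B}.
That is already a proper 4-coloring.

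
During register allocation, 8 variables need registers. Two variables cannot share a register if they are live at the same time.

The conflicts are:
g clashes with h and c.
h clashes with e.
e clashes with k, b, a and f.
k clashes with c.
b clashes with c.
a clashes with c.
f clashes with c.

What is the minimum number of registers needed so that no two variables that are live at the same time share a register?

3

The cycle h-e-k-c-g-h has odd length 5, so it cannot be 2-colored; at least 3 registers are needed.
3 registers suffice: g=3, h=2, e=1, k=2, b=2, a=2, f=2, c=1. Every pair that conflicts lands in different registers.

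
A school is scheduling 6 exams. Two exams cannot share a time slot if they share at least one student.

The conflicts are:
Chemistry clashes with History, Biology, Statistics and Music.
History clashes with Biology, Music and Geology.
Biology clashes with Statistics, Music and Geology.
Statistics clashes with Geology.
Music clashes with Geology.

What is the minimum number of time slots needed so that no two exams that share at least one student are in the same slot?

4

Chemistry, History, Biology, Music all conflict with each other, so at least 4 time slots are needed.
Using 4 time slots: Chemistry=2, History=3, Biology=1, Statistics=3, Music=4, Geology=2. No two conflicting exams share a time slot.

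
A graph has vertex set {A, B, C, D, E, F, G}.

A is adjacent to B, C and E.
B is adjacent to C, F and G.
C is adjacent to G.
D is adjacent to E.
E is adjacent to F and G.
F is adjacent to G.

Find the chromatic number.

3

E, F, G form a triangle, so at least 3 colors are needed.
3 colors suffice: color red → {B, E}; color blue → {A, D, G}; color green → {C, F}. Each edge has distinct colors on its endpoints.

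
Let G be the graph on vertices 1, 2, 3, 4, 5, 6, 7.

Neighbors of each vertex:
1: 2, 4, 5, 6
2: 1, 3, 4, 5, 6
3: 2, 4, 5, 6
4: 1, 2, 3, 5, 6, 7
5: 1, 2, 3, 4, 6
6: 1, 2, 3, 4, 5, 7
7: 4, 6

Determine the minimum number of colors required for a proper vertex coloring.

5

2, 3, 4, 5, 6 form a clique, so at least 5 colors are needed.
One proper 5-coloring: 1=e, 2=d, 3=e, 4=b, 5=c, 6=a, 7=c. Each edge has distinct colors on its endpoints.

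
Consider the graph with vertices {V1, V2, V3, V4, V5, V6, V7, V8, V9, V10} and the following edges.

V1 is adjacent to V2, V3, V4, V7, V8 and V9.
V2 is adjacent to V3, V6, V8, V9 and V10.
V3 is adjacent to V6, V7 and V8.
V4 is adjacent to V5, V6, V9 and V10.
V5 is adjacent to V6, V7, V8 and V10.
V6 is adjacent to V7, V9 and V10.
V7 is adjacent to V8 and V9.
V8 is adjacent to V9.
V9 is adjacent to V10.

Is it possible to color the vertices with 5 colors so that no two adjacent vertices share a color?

The chromatic number is 4. V4, V6, V9, V10 are pairwise adjacent (a clique of size 4), so at least 4 colors are needed.
One proper 4-coloring: V1=1, V2=3, V3=2, V4=3, V5=2, V6=1, V7=3, V8=4, V9=2, V10=4.
Since 5 ≥ 4, a proper 5-coloring certainly exists.

Yes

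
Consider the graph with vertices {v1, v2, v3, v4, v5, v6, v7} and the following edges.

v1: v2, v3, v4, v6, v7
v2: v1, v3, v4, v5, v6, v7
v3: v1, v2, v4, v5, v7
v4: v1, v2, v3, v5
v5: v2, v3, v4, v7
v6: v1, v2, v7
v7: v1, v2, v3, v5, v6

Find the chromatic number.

v1, v2, v3, v7 are mutually adjacent (a clique of size 4), so at least 4 colors are needed.
4 colors suffice: color 1 → {v2}; color 2 → {v1, v5}; color 3 → {v4, v7}; color 4 → {v3, v6}. No two adjacent vertices share a color.

4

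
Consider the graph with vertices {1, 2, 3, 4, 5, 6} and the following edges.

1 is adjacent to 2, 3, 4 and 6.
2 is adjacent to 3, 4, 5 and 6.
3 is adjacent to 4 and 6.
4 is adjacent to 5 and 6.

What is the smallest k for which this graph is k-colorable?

5

1, 2, 3, 4, 6 are pairwise adjacent (a clique of size 5), so at least 5 colors are needed.
A valid assignment using 5 colors: 1=c, 2=b, 3=e, 4=a, 5=c, 6=d. No two adjacent vertices share a color.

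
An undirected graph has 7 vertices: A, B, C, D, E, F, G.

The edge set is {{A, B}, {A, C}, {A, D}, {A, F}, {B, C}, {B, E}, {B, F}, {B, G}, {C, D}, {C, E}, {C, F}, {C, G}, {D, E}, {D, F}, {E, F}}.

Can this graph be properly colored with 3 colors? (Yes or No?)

No

A, C, D, F form a clique, so at least 4 colors are needed.
So 3 colors are not enough.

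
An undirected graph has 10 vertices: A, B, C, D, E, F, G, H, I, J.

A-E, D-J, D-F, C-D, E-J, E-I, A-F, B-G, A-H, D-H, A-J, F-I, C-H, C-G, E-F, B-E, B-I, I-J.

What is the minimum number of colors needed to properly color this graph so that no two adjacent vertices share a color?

3

C, D, H are pairwise adjacent, so at least 3 colors are needed.
3 colors suffice: color 1 → {D, E, G}; color 2 → {B, F, H, J}; color 3 → {A, C, I}. Each edge has distinct colors on its endpoints.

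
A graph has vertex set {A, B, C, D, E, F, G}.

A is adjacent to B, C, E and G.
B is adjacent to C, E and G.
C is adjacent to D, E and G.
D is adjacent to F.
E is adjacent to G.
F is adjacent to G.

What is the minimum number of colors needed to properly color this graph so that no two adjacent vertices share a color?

A, B, C, E, G are pairwise adjacent (a clique of size 5), so at least 5 colors are needed.
5 colors suffice: A=3, B=5, C=2, D=1, E=4, F=2, G=1. Every edge joins two different colors.

5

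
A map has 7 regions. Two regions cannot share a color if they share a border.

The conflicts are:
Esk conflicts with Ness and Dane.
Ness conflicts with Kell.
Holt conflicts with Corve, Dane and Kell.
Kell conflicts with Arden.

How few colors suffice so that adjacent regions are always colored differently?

3

The cycle Holt-Kell-Ness-Esk-Dane-Holt has odd length 5, so it cannot be 2-colored; at least 3 colors are needed.
3 colors suffice: color 1 → {Esk, Corve, Kell}; color 2 → {Ness, Holt, Arden}; color 3 → {Dane}. Every pair that conflicts lands in different colors.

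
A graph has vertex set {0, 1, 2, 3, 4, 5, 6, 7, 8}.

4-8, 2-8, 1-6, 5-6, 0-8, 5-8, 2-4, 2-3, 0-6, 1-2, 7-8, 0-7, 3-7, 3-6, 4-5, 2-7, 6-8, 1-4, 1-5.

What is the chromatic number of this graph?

0, 6, 8 are mutually adjacent, so at least 3 colors are needed.
One proper 3-coloring: 0=c, 1=a, 2=c, 3=a, 4=b, 5=c, 6=b, 7=b, 8=a. No two adjacent vertices share a color.

3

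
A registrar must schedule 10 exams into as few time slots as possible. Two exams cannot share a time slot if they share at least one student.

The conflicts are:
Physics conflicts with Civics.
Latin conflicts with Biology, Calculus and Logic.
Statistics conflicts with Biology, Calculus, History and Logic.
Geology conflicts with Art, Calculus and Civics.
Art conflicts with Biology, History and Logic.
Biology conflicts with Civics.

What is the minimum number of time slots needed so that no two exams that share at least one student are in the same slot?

The cycle Geology-Calculus-Statistics-Logic-Art-Geology has odd length 5, so it cannot be 2-colored; at least 3 time slots are needed.
A valid assignment using 3 time slots: Physics=2, Latin=1, Statistics=1, Geology=2, Art=1, Biology=2, Calculus=3, History=2, Logic=2, Civics=1. Each listed conflict is separated.

3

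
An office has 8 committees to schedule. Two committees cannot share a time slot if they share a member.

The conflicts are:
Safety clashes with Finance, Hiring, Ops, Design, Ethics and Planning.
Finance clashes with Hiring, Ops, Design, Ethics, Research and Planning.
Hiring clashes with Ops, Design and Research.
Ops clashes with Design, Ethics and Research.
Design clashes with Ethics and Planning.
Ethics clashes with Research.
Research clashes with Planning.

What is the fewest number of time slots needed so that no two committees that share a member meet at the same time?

Safety, Finance, Ops, Design, Ethics all conflict with each other, so at least 5 time slots are needed.
5 time slots suffice: Safety=3, Finance=1, Hiring=5, Ops=2, Design=4, Ethics=5, Research=3, Planning=2. Every pair that conflicts lands in different time slots.

5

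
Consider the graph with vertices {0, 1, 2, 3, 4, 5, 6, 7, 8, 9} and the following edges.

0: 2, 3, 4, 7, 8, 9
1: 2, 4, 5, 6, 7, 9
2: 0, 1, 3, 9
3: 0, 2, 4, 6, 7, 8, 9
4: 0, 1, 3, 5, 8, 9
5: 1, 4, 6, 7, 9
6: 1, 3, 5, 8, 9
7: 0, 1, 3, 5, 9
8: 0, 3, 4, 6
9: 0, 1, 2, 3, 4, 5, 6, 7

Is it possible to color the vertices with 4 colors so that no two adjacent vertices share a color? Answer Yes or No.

Yes

The chromatic number is 4. 1, 4, 5, 9 are pairwise adjacent (a clique of size 4), so at least 4 colors are needed.
4 colors suffice: 0=yellow, 1=blue, 2=green, 3=blue, 4=green, 5=yellow, 6=green, 7=green, 8=red, 9=red.
That is already a proper 4-coloring.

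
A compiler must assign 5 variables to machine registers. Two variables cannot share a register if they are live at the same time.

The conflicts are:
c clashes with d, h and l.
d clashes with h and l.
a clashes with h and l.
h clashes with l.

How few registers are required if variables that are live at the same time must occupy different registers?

4

c, d, h, l pairwise conflict, so at least 4 registers are needed.
Using 4 registers: c=3, d=4, a=3, h=1, l=2. Every pair that conflicts lands in different registers.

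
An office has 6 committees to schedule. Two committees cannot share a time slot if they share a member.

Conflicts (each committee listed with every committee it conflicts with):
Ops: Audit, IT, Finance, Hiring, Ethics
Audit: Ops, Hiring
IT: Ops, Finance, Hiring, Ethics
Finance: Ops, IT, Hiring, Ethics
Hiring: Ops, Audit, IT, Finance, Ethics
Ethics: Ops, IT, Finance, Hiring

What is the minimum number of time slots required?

Ops, IT, Finance, Hiring, Ethics pairwise conflict, so at least 5 time slots are needed.
A valid assignment using 5 time slots: Ops=1, Audit=3, IT=5, Finance=4, Hiring=2, Ethics=3. No two conflicting committees share a time slot.

5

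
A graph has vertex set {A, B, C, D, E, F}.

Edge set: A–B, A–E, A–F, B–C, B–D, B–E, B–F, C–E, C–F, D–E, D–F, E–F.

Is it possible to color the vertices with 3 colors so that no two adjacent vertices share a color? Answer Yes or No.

A, B, E, F form a clique, so at least 4 colors are needed.
So 3 colors are not enough.

No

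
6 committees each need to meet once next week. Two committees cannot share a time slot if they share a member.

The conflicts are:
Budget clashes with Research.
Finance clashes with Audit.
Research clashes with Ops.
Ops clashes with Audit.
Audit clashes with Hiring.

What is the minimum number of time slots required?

2

Finance and Audit conflict, so at least 2 time slots are needed.
2 time slots suffice: time slot 1 → {Research, Audit}; time slot 2 → {Budget, Finance, Ops, Hiring}. Every pair that conflicts lands in different time slots.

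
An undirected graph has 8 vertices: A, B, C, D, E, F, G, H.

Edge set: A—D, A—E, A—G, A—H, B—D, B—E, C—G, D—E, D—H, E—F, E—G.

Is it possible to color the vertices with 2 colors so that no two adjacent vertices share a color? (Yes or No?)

No

A, D, H form a triangle, so at least 3 colors are needed.
So 2 colors are not enough.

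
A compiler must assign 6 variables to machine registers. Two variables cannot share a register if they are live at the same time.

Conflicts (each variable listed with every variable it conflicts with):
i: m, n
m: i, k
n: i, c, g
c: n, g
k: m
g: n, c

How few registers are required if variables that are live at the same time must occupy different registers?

3

n, c, g pairwise conflict, so at least 3 registers are needed.
A valid assignment using 3 registers: i=2, m=1, n=1, c=2, k=2, g=3. Each listed conflict is separated.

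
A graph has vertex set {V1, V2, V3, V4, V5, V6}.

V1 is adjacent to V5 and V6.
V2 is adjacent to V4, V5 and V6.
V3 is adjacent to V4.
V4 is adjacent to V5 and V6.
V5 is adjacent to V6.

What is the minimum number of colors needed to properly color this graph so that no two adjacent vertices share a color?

4

V2, V4, V5, V6 are pairwise adjacent (a clique of size 4), so at least 4 colors are needed.
A valid assignment using 4 colors: V1=2, V2=4, V3=1, V4=2, V5=3, V6=1. Every edge joins two different colors.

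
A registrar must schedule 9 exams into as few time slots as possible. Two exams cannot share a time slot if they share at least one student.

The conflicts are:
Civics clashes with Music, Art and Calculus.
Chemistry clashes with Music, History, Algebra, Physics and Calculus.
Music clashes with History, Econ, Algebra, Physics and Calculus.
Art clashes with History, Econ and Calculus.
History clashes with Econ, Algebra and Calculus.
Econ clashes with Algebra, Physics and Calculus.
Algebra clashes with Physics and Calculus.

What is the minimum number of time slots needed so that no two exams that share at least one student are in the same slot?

5

Music, History, Econ, Algebra, Calculus all conflict with each other, so at least 5 time slots are needed.
5 time slots suffice: time slot 1 → {Music, Art}; time slot 2 → {Physics, Calculus}; time slot 3 → {Civics, History}; time slot 4 → {Chemistry, Econ}; time slot 5 → {Algebra}. Every pair that conflicts lands in different time slots.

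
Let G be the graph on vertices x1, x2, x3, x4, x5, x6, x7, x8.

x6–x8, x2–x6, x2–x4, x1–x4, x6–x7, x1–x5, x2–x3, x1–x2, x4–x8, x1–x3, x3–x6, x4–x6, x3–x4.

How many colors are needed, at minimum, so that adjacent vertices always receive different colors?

x1, x2, x3, x4 are pairwise adjacent (a clique of size 4), so at least 4 colors are needed.
One proper 4-coloring: x1=red, x2=yellow, x3=green, x4=blue, x5=blue, x6=red, x7=blue, x8=green. Every edge joins two different colors.

4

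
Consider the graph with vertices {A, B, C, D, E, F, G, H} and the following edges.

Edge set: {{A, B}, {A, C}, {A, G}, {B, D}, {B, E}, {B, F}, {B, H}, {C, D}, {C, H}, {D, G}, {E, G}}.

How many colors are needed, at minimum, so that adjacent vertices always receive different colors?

B and F are adjacent, so at least 2 colors are needed.
2 colors suffice: color 1 → {B, C, G}; color 2 → {A, D, E, F, H}. Every edge joins two different colors.

2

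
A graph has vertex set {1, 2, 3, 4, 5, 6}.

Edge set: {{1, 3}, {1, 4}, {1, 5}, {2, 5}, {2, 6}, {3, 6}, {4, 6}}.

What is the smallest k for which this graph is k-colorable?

The cycle 5-1-3-6-2-5 has odd length 5, so it cannot be 2-colored; at least 3 colors are needed.
One proper 3-coloring: 1=red, 2=blue, 3=blue, 4=blue, 5=green, 6=red. No two adjacent vertices share a color.

3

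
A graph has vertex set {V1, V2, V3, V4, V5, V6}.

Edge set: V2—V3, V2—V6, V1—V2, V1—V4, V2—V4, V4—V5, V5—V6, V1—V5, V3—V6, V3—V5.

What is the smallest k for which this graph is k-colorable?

V3, V5, V6 are pairwise adjacent, so at least 3 colors are needed.
A valid assignment using 3 colors: V1=2, V2=1, V3=2, V4=3, V5=1, V6=3. Every edge joins two different colors.

3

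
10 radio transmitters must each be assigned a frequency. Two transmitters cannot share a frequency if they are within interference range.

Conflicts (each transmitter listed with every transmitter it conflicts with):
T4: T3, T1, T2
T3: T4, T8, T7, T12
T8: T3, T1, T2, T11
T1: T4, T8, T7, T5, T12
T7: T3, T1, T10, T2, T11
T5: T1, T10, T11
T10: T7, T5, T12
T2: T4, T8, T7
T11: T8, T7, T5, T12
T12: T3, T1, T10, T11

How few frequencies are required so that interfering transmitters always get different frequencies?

T8 and T11 conflict, so at least 2 frequencies are needed.
2 frequencies suffice: T4=2, T3=1, T8=2, T1=1, T7=2, T5=2, T10=1, T2=1, T11=1, T12=2. Each listed conflict is separated.

2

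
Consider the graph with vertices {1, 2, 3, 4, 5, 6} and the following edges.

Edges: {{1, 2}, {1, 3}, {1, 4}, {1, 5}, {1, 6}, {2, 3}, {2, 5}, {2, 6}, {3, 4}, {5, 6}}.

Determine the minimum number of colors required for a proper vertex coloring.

4

1, 2, 5, 6 form a clique, so at least 4 colors are needed.
4 colors suffice: 1=red, 2=blue, 3=green, 4=blue, 5=green, 6=yellow. Every edge joins two different colors.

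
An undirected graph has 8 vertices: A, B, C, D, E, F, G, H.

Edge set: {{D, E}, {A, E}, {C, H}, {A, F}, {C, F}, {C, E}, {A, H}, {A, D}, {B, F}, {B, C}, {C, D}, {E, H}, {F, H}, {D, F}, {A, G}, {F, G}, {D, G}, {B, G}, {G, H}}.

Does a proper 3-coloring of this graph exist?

A, F, G, H are pairwise adjacent (a clique of size 4), so at least 4 colors are needed.
So 3 colors are not enough.

No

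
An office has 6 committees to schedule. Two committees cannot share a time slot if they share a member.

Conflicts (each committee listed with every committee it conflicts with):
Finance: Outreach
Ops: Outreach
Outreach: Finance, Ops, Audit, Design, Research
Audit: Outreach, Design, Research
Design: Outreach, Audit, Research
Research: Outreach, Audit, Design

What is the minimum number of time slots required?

Outreach, Audit, Design, Research all conflict with each other, so at least 4 time slots are needed.
4 time slots suffice: time slot 1 → {Outreach}; time slot 2 → {Finance, Ops, Audit}; time slot 3 → {Research}; time slot 4 → {Design}. No two conflicting committees share a time slot.

4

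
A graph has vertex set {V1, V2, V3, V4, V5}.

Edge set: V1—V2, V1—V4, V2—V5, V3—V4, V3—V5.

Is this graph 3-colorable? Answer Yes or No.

Yes

The chromatic number is 3. The cycle V3-V4-V1-V2-V5-V3 has odd length 5, so it cannot be 2-colored; at least 3 colors are needed.
3 colors suffice: color 1 → {V1, V3}; color 2 → {V2, V4}; color 3 → {V5}.
That is already a proper 3-coloring.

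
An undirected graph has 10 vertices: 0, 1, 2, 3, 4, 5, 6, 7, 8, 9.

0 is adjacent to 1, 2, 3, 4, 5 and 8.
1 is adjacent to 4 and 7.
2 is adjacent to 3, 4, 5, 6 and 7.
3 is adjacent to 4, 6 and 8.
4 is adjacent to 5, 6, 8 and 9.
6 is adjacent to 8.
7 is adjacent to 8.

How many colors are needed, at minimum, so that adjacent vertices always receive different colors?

0, 2, 3, 4 are pairwise adjacent (a clique of size 4), so at least 4 colors are needed.
One proper 4-coloring: 0=c, 1=b, 2=b, 3=d, 4=a, 5=d, 6=c, 7=a, 8=b, 9=b. No two adjacent vertices share a color.

4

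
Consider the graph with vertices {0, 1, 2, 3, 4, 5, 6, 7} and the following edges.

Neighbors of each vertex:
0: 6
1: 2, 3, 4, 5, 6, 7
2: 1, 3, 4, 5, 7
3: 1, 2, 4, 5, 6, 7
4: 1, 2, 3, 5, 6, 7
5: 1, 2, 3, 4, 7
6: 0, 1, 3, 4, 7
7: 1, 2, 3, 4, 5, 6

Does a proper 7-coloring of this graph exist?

The chromatic number is 6. 1, 2, 3, 4, 5, 7 are pairwise adjacent (a clique of size 6), so at least 6 colors are needed.
6 colors suffice: color a → {0, 1}; color b → {3}; color c → {7}; color d → {4}; color e → {5, 6}; color f → {2}.
Since 7 ≥ 6, a proper 7-coloring certainly exists.

Yes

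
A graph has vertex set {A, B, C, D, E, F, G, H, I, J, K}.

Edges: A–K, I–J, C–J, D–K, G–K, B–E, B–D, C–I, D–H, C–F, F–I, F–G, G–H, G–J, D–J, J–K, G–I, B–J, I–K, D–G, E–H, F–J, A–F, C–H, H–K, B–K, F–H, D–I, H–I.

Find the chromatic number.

5

D, G, I, J, K are mutually adjacent (a clique of size 5), so at least 5 colors are needed.
One proper 5-coloring: A=red, B=blue, C=yellow, D=yellow, E=green, F=green, G=purple, H=red, I=blue, J=red, K=green. Every edge joins two different colors.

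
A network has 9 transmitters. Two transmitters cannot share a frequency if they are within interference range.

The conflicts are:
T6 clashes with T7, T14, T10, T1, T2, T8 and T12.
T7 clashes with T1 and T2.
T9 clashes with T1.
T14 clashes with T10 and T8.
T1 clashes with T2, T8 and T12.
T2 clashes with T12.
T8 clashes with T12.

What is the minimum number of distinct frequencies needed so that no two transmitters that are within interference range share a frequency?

4

T6, T1, T8, T12 are mutually in conflict, so at least 4 frequencies are needed.
A valid assignment using 4 frequencies: T6=1, T7=4, T9=1, T14=2, T10=3, T1=2, T2=3, T8=3, T12=4. Every pair that conflicts lands in different frequencies.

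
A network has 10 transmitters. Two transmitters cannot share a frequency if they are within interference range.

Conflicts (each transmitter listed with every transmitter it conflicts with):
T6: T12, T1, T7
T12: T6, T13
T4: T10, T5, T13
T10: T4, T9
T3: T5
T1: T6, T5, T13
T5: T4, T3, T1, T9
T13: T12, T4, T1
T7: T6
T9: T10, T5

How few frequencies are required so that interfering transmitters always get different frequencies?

T1 and T5 conflict, so at least 2 frequencies are needed.
2 frequencies suffice: frequency 1 → {T6, T10, T5, T13}; frequency 2 → {T12, T4, T3, T1, T7, T9}. Every pair that conflicts lands in different frequencies.

2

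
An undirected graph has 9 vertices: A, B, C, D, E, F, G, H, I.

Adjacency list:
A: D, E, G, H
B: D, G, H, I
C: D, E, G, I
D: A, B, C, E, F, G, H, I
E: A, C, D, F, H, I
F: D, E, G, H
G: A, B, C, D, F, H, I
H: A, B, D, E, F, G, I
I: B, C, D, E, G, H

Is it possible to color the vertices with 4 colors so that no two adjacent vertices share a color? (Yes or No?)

B, D, G, H, I form a clique, so at least 5 colors are needed.
So 4 colors are not enough.

No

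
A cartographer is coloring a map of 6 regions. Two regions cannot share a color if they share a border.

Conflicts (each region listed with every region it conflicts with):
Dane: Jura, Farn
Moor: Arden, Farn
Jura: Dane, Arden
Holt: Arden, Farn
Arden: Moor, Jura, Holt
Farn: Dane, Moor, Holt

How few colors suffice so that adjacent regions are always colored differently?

The cycle Arden-Holt-Farn-Dane-Jura-Arden has odd length 5, so it cannot be 2-colored; at least 3 colors are needed.
3 colors suffice: Dane=3, Moor=2, Jura=2, Holt=2, Arden=1, Farn=1. No two conflicting regions share a color.

3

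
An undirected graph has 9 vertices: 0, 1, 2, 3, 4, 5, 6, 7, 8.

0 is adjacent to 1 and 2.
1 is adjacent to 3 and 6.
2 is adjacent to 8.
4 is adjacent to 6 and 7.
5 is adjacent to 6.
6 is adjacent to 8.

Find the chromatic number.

The cycle 2-0-1-6-8-2 has odd length 5, so it cannot be 2-colored; at least 3 colors are needed.
3 colors suffice: color a → {0, 3, 6, 7}; color b → {1, 2, 4, 5}; color c → {8}. No two adjacent vertices share a color.

3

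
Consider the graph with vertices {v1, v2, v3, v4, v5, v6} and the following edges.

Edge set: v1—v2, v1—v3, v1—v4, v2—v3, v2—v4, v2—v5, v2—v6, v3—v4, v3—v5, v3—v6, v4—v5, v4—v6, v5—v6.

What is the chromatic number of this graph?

v2, v3, v4, v5, v6 are mutually adjacent (a clique of size 5), so at least 5 colors are needed.
5 colors suffice: color 1 → {v4}; color 2 → {v2}; color 3 → {v3}; color 4 → {v1, v5}; color 5 → {v6}. Each edge has distinct colors on its endpoints.

5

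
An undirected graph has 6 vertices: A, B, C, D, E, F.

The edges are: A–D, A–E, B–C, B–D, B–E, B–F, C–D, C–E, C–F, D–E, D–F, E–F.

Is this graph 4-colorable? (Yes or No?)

No

B, C, D, E, F are pairwise adjacent (a clique of size 5), so at least 5 colors are needed.
So 4 colors are not enough.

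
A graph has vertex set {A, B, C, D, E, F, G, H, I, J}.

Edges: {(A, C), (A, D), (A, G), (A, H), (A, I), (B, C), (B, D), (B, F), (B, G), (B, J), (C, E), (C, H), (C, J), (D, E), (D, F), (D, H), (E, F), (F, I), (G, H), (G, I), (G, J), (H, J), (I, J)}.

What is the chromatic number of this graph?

B, C, J form a triangle, so at least 3 colors are needed.
3 colors suffice: color 1 → {B, E, H, I}; color 2 → {C, D, G}; color 3 → {A, F, J}. No two adjacent vertices share a color.

3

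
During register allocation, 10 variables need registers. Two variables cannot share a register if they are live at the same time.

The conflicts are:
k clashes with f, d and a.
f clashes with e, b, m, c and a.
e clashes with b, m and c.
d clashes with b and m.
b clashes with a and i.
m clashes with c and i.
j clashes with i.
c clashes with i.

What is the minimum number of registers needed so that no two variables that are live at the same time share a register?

f, e, m, c pairwise conflict, so at least 4 registers are needed.
4 registers suffice: register 1 → {f, d, i}; register 2 → {k, b, m, j}; register 3 → {e, a}; register 4 → {c}. No two conflicting variables share a register.

4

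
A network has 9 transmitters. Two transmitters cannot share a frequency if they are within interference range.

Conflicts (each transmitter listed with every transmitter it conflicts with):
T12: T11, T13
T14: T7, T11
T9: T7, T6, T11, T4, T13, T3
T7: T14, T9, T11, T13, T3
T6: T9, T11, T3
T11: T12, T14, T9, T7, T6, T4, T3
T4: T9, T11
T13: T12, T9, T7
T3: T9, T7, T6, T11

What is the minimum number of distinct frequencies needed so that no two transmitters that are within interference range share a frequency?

4

T9, T6, T11, T3 pairwise conflict, so at least 4 frequencies are needed.
4 frequencies suffice: frequency 1 → {T11, T13}; frequency 2 → {T12, T14, T9}; frequency 3 → {T7, T6, T4}; frequency 4 → {T3}. Each listed conflict is separated.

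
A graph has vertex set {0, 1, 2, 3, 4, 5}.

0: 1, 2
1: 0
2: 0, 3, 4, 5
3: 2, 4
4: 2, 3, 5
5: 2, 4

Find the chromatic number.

3

2, 4, 5 are pairwise adjacent, so at least 3 colors are needed.
3 colors suffice: color red → {1, 2}; color blue → {0, 4}; color green → {3, 5}. No two adjacent vertices share a color.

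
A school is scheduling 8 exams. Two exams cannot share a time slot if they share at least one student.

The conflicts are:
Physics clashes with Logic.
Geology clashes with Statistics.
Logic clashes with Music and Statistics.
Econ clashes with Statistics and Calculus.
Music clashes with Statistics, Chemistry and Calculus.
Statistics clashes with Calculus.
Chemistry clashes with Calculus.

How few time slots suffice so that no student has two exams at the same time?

Logic, Music, Statistics all conflict with each other, so at least 3 time slots are needed.
3 time slots suffice: time slot 1 → {Physics, Statistics, Chemistry}; time slot 2 → {Geology, Econ, Music}; time slot 3 → {Logic, Calculus}. Every pair that conflicts lands in different time slots.

3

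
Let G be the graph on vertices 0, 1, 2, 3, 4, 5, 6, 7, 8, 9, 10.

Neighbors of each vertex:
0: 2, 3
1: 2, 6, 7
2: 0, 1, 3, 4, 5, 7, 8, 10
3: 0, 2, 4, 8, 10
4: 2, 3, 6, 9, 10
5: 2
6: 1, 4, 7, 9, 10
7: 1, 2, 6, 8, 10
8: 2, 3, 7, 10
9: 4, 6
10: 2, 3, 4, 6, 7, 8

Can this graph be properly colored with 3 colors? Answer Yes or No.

No

2, 3, 4, 10 are mutually adjacent (a clique of size 4), so at least 4 colors are needed.
So 3 colors are not enough.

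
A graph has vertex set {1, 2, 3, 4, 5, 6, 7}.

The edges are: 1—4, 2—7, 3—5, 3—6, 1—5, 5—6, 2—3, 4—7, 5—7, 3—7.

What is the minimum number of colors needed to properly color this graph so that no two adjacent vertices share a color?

2, 3, 7 are mutually adjacent, so at least 3 colors are needed.
3 colors suffice: color red → {2, 4, 5}; color blue → {1, 3}; color green → {6, 7}. Every edge joins two different colors.

3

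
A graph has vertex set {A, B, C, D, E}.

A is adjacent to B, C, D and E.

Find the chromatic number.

2

A and C are adjacent, so at least 2 colors are needed.
2 colors suffice: color red → {A}; color blue → {B, C, D, E}. Each edge has distinct colors on its endpoints.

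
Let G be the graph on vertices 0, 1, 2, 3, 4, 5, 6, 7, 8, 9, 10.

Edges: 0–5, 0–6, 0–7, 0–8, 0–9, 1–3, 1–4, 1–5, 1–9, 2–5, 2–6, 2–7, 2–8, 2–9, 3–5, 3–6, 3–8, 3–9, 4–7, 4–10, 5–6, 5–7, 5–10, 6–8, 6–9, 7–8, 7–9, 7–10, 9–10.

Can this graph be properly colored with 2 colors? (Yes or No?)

No

4, 7, 10 are pairwise adjacent, so at least 3 colors are needed.
So 2 colors are not enough.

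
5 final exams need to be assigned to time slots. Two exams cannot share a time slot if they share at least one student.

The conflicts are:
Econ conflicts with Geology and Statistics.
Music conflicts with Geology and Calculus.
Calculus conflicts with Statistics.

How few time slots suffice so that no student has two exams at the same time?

3

The cycle Music-Calculus-Statistics-Econ-Geology-Music has odd length 5, so it cannot be 2-colored; at least 3 time slots are needed.
3 time slots suffice: time slot 1 → {Geology, Statistics}; time slot 2 → {Econ, Calculus}; time slot 3 → {Music}. No two conflicting exams share a time slot.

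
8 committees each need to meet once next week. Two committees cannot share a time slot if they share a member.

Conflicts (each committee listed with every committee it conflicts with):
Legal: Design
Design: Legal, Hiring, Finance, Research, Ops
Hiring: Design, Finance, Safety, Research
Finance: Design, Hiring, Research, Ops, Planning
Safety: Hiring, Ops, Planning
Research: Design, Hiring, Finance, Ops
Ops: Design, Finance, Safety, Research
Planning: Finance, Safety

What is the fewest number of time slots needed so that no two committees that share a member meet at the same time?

Design, Finance, Research, Ops all conflict with each other, so at least 4 time slots are needed.
Using 4 time slots: Legal=2, Design=1, Hiring=3, Finance=2, Safety=1, Research=4, Ops=3, Planning=3. Each listed conflict is separated.

4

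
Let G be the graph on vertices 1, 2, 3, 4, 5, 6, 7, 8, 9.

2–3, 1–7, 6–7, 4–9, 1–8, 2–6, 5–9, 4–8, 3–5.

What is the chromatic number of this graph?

3

The cycle 5-9-4-8-1-7-6-2-3-5 has odd length 9, so it cannot be 2-colored; at least 3 colors are needed.
One proper 3-coloring: 1=red, 2=blue, 3=green, 4=red, 5=red, 6=red, 7=blue, 8=blue, 9=blue. No two adjacent vertices share a color.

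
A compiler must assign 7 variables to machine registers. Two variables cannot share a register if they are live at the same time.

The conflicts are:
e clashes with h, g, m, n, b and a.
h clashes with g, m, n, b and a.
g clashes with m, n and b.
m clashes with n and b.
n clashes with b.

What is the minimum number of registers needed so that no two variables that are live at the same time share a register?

6

e, h, g, m, n, b pairwise conflict, so at least 6 registers are needed.
Using 6 registers: e=1, h=2, g=4, m=5, n=6, b=3, a=3. Each listed conflict is separated.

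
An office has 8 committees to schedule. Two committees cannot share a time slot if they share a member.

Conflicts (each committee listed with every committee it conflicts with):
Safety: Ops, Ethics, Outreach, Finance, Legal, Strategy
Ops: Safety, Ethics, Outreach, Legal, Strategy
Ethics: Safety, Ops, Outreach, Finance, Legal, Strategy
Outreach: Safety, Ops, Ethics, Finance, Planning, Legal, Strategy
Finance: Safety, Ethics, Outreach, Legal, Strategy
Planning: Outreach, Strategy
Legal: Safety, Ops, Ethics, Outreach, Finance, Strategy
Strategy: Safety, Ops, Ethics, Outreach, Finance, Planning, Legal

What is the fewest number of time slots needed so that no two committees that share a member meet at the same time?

6

Safety, Ethics, Outreach, Finance, Legal, Strategy all conflict with each other, so at least 6 time slots are needed.
6 time slots suffice: Safety=3, Ops=6, Ethics=4, Outreach=1, Finance=6, Planning=3, Legal=5, Strategy=2. Every pair that conflicts lands in different time slots.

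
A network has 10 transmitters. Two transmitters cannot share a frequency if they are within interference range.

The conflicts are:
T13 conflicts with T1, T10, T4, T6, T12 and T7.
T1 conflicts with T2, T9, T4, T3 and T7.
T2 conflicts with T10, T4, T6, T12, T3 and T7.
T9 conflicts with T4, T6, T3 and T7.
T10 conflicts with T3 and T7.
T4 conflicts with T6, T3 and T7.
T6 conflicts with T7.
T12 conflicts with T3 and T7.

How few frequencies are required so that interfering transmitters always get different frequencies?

T13, T1, T4, T7 all conflict with each other, so at least 4 frequencies are needed.
4 frequencies suffice: T13=3, T1=4, T2=3, T9=3, T10=2, T4=2, T6=4, T12=2, T3=1, T7=1. No two conflicting transmitters share a frequency.

4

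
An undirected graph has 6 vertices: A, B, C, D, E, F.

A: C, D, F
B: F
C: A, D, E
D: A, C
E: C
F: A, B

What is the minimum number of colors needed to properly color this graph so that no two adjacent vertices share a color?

A, C, D form a triangle, so at least 3 colors are needed.
One proper 3-coloring: A=1, B=1, C=2, D=3, E=1, F=2. Every edge joins two different colors.

3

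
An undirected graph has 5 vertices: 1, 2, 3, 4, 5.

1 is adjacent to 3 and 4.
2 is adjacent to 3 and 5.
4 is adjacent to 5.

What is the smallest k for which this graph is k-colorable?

The cycle 5-2-3-1-4-5 has odd length 5, so it cannot be 2-colored; at least 3 colors are needed.
3 colors suffice: color a → {3, 5}; color b → {1, 2}; color c → {4}. Every edge joins two different colors.

3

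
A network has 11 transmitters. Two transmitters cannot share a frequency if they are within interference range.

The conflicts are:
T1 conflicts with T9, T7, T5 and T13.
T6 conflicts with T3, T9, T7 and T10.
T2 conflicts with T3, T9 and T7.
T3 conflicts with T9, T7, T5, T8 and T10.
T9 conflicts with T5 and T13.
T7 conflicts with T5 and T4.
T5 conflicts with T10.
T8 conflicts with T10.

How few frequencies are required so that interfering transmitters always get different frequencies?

3

T1, T9, T5 all conflict with each other, so at least 3 frequencies are needed.
3 frequencies suffice: T1=1, T6=3, T2=3, T3=1, T9=2, T7=2, T5=3, T4=1, T13=3, T8=3, T10=2. Each listed conflict is separated.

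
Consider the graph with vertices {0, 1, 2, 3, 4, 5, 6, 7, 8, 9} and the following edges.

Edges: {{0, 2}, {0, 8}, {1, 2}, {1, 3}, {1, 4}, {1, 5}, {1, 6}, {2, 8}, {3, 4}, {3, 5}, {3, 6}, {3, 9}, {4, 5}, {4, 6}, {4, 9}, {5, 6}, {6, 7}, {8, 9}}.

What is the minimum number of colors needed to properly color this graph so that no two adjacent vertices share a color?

1, 3, 4, 5, 6 are pairwise adjacent (a clique of size 5), so at least 5 colors are needed.
5 colors suffice: 0=green, 1=yellow, 2=red, 3=blue, 4=red, 5=purple, 6=green, 7=red, 8=blue, 9=green. No two adjacent vertices share a color.

5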